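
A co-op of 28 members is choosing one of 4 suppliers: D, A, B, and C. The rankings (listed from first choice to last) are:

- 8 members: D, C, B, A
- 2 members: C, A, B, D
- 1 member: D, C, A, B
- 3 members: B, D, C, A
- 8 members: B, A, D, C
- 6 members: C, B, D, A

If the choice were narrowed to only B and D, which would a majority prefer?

Voters preferring B to D: 19; preferring D to B: 9.
B wins the head-to-head.

B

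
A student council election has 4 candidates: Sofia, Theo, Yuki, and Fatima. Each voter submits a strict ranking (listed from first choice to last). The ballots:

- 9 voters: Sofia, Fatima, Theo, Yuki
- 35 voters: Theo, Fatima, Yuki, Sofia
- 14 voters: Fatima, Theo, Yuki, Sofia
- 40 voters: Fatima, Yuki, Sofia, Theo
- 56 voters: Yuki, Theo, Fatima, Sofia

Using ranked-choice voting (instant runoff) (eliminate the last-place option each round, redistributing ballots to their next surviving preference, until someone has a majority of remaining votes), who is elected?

Round 1: Sofia 9, Theo 35, Yuki 56, Fatima 54. Eliminate Sofia.
Round 2: Theo 35, Yuki 56, Fatima 63. Eliminate Theo.
Round 3: Yuki 56, Fatima 98. Fatima has a majority.

Fatima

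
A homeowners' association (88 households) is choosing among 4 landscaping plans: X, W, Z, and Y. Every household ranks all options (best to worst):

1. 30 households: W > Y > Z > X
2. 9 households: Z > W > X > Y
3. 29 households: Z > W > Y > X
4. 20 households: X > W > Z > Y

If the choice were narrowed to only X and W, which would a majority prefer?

W

Voters preferring X to W: 20; preferring W to X: 68.
W wins the head-to-head.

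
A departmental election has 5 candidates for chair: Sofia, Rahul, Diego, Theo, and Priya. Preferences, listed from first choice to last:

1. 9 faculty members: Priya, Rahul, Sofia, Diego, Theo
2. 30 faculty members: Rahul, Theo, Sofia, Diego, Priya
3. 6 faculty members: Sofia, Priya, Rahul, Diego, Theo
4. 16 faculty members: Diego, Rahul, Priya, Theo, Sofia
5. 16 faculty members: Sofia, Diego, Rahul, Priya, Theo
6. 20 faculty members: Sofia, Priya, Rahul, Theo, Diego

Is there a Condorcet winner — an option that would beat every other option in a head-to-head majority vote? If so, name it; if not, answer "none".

Rahul vs Sofia: 55–42 for Rahul.
Rahul vs Diego: 65–32 for Rahul.
Rahul vs Theo: 97–0 for Rahul.
Rahul vs Priya: 62–35 for Rahul.
Rahul beats every other option head-to-head.

Rahul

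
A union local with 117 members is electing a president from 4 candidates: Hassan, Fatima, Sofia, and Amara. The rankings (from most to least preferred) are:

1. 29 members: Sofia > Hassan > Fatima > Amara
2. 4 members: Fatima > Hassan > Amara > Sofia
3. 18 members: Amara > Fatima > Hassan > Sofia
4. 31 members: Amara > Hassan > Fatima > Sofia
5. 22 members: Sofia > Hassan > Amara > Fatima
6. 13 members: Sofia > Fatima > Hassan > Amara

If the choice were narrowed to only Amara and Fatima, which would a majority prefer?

Amara

Voters preferring Amara to Fatima: 71; preferring Fatima to Amara: 46.
Amara wins the head-to-head.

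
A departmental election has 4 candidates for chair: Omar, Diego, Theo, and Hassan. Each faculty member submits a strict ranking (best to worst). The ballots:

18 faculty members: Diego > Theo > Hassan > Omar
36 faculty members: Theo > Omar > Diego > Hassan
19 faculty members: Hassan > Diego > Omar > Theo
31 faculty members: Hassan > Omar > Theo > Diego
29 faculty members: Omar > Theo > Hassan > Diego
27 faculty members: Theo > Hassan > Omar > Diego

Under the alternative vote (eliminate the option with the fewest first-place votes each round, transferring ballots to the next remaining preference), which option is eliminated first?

Round 1: Omar 29, Diego 18, Theo 63, Hassan 50. Eliminate Diego.

Diego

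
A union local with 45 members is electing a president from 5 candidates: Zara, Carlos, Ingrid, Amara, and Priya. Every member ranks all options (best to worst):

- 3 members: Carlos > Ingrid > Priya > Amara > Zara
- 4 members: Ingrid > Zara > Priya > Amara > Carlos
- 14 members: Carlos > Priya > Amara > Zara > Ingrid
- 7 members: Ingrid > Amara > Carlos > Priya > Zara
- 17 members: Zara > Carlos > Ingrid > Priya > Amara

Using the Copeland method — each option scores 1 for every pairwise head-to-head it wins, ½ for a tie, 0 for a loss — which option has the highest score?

Zara: beats Ingrid; loses to Carlos, Amara, and Priya → score 1.
Carlos: beats Zara, Ingrid, Amara, and Priya → score 4.
Ingrid: beats Amara and Priya; loses to Zara and Carlos → score 2.
Amara: beats Zara; loses to Carlos, Ingrid, and Priya → score 1.
Priya: beats Zara and Amara; loses to Carlos and Ingrid → score 2.
Carlos has the best pairwise record.

Carlos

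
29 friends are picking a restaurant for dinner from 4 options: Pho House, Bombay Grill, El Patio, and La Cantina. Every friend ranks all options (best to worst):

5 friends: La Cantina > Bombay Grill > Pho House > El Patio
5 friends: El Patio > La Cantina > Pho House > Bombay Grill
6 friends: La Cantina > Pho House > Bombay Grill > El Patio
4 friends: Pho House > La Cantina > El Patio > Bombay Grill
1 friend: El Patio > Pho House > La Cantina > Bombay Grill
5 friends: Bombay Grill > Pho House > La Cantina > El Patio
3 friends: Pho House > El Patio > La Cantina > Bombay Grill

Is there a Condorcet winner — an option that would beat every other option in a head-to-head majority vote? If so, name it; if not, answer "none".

La Cantina

La Cantina vs Pho House: 16–13 for La Cantina.
La Cantina vs Bombay Grill: 24–5 for La Cantina.
La Cantina vs El Patio: 20–9 for La Cantina.
La Cantina beats every other option head-to-head.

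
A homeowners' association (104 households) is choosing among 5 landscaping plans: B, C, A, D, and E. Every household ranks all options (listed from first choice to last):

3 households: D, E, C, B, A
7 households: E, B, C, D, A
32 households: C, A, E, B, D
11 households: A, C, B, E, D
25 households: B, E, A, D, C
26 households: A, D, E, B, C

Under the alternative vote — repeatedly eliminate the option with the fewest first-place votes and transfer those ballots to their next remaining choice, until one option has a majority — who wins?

A

Round 1: B 25, C 32, A 37, D 3, E 7. Eliminate D.
Round 2: B 25, C 32, A 37, E 10. Eliminate E.
Round 3: B 32, C 35, A 37. Eliminate B.
Round 4: C 42, A 62. A has a majority.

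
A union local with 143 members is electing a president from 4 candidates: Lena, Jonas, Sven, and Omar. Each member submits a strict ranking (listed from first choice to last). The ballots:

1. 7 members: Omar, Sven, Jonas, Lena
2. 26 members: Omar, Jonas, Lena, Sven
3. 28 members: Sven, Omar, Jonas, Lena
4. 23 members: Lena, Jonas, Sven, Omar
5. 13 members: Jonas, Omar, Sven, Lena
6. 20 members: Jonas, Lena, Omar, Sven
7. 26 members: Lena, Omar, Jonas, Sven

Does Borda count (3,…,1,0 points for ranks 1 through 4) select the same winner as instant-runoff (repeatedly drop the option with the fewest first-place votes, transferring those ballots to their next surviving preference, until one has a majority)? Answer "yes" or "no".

Borda — scores: Lena 213, Jonas 258, Sven 134, Omar 253. Winner: Jonas.
Instant-runoff — R1 Lena 49, Jonas 33, Sven 28, Omar 33 (Sven out); R2 Lena 49, Jonas 33, Omar 61 (Jonas out); R3 Lena 69, Omar 74 (Omar winner). Winner: Omar.
The two methods disagree.

no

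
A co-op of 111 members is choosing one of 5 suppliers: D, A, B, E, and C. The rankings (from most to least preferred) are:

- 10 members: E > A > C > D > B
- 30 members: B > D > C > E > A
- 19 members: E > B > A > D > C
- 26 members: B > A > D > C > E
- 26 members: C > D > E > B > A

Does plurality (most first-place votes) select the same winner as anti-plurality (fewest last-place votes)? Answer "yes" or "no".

no

Plurality — first-place votes: D 0, A 0, B 56, E 29, C 26. Winner: B.
Anti-plurality — last-place votes: D 0, A 56, B 10, E 26, C 19. Winner: D.
The two methods disagree.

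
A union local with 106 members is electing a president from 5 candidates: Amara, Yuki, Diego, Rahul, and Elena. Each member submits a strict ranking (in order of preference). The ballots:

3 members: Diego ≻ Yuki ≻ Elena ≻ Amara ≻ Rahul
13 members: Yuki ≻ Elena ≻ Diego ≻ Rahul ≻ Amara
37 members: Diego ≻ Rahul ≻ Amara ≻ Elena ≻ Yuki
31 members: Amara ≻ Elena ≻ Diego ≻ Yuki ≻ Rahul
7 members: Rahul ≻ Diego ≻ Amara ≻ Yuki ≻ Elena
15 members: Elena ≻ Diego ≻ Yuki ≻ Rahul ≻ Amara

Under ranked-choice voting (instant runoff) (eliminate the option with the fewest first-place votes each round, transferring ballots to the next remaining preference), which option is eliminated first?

Round 1: Amara 31, Yuki 13, Diego 40, Rahul 7, Elena 15. Eliminate Rahul.

Rahul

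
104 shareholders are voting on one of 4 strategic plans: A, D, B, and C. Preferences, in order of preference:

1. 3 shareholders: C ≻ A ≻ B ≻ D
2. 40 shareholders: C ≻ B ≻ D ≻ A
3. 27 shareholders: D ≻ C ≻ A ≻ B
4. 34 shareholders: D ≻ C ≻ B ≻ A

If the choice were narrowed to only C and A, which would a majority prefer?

Voters preferring C to A: 104; preferring A to C: 0.
C wins the head-to-head.

C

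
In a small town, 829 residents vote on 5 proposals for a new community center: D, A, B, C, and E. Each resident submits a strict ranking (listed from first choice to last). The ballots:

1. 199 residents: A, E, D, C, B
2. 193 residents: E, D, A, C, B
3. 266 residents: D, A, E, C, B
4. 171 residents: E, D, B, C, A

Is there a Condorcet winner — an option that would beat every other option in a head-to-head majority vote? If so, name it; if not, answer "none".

none

Checking pairwise contests:
E beats D 563–266.
D beats A 630–199.
D beats B 829–0.
D beats C 829–0.
A beats E 465–364.
Every option loses at least one head-to-head, so there is no Condorcet winner.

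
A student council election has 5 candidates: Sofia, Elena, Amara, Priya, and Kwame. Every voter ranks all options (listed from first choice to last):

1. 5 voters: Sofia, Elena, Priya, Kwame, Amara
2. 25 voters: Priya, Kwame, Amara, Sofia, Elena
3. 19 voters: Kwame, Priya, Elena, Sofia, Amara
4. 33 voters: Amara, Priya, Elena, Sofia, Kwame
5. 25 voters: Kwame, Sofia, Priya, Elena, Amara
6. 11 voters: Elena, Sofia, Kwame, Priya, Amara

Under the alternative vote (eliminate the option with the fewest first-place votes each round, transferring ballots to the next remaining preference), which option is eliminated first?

Sofia

Round 1: Sofia 5, Elena 11, Amara 33, Priya 25, Kwame 44. Eliminate Sofia.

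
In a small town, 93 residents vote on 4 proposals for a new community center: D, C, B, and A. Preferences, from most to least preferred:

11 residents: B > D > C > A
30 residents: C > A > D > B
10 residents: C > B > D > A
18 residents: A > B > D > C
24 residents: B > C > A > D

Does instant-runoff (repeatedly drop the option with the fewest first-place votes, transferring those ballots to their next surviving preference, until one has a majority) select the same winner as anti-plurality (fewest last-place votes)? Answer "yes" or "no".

Instant-runoff — R1 D 0, C 40, B 35, A 18 (D out); R2 C 40, B 35, A 18 (A out); R3 C 40, B 53 (B winner). Winner: B.
Anti-plurality — last-place votes: D 24, C 18, B 30, A 21. Winner: C.
The two methods disagree.

no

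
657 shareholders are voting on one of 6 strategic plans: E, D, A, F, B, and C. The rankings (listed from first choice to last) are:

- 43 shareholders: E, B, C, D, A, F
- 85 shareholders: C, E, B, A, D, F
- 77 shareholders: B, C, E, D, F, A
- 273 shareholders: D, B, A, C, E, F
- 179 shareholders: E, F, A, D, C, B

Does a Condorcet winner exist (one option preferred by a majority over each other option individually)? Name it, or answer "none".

none

Checking pairwise contests:
B beats E 350–307.
E beats D 384–273.
E beats A 384–273.
E beats F 657–0.
D beats B 452–205.
D beats C 452–205.
Every option loses at least one head-to-head, so there is no Condorcet winner.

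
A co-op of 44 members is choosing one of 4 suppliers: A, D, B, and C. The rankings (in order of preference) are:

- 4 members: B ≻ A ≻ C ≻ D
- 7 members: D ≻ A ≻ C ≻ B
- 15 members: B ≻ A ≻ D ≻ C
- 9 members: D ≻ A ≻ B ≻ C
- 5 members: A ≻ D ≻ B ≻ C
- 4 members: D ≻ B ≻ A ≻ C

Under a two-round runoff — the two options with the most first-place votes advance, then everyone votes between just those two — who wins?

D

Round 1 first-place votes: A 5, D 20, B 19, C 0.
D and B advance.
Runoff: D is preferred to B by 25 voters; B by 19.
D wins the runoff.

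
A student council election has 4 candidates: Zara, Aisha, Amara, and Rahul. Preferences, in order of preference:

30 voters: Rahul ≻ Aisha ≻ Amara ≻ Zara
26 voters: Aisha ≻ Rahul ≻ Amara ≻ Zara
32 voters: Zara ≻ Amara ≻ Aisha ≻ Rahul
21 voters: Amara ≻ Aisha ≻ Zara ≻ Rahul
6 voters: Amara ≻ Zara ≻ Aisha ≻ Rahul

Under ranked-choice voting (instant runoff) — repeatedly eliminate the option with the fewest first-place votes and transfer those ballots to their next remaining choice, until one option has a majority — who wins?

Round 1: Zara 32, Aisha 26, Amara 27, Rahul 30. Eliminate Aisha.
Round 2: Zara 32, Amara 27, Rahul 56. Eliminate Amara.
Round 3: Zara 59, Rahul 56. Zara has a majority.

Zara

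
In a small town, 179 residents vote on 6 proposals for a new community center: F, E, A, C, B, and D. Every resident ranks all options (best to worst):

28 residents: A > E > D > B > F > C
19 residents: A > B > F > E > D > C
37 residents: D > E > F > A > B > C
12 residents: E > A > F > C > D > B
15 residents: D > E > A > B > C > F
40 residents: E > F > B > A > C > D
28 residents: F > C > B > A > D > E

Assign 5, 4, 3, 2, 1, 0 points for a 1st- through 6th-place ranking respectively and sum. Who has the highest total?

F: 28·1 + 19·3 + 37·3 + 12·3 + 15·0 + 40·4 + 28·5 = 532
E: 28·4 + 19·2 + 37·4 + 12·5 + 15·4 + 40·5 + 28·0 = 618
A: 28·5 + 19·5 + 37·2 + 12·4 + 15·3 + 40·2 + 28·2 = 538
C: 28·0 + 19·0 + 37·0 + 12·2 + 15·1 + 40·1 + 28·4 = 191
B: 28·2 + 19·4 + 37·1 + 12·0 + 15·2 + 40·3 + 28·3 = 403
D: 28·3 + 19·1 + 37·5 + 12·1 + 15·5 + 40·0 + 28·1 = 403
E has the highest Borda score (618).

E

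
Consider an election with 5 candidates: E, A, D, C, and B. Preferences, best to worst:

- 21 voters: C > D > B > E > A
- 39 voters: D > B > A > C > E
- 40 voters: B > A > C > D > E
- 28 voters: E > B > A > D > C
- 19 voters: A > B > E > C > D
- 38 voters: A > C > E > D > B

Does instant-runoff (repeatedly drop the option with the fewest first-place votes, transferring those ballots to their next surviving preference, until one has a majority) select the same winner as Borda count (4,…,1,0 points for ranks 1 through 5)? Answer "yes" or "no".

no

Instant-runoff — R1 E 28, A 57, D 39, C 21, B 40 (C out); R2 E 28, A 57, D 60, B 40 (E out); R3 A 57, D 60, B 68 (A out); R4 D 98, B 87 (D winner). Winner: D.
Borda — scores: E 247, A 482, D 325, C 336, B 460. Winner: A.
The two methods disagree.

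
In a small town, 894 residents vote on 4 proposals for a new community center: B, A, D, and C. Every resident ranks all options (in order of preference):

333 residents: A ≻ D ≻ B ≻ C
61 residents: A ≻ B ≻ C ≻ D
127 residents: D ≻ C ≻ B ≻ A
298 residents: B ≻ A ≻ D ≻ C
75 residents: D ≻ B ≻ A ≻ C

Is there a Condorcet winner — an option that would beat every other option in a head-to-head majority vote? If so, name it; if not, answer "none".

Checking pairwise contests:
D beats B 535–359.
B beats A 500–394.
A beats D 692–202.
B beats C 767–127.
Every option loses at least one head-to-head, so there is no Condorcet winner.

none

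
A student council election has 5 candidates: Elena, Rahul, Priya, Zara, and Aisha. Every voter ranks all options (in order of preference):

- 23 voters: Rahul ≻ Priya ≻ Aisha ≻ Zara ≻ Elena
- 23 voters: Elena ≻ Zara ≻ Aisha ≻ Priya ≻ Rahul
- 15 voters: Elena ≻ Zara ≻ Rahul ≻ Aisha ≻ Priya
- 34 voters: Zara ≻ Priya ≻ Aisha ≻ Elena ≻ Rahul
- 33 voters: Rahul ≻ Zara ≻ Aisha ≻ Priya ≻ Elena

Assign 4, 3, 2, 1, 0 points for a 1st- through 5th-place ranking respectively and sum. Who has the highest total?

Zara

Elena: 23·0 + 23·4 + 15·4 + 34·1 + 33·0 = 186
Rahul: 23·4 + 23·0 + 15·2 + 34·0 + 33·4 = 254
Priya: 23·3 + 23·1 + 15·0 + 34·3 + 33·1 = 227
Zara: 23·1 + 23·3 + 15·3 + 34·4 + 33·3 = 372
Aisha: 23·2 + 23·2 + 15·1 + 34·2 + 33·2 = 241
Zara has the highest Borda score (372).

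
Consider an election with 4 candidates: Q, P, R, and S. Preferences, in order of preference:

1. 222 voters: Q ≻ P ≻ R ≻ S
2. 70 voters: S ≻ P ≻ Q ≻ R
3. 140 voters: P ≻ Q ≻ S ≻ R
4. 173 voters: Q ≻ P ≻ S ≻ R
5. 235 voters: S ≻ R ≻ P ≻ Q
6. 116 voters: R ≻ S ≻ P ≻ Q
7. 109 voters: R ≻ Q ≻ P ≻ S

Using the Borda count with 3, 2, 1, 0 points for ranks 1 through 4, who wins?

Q: 222·3 + 70·1 + 140·2 + 173·3 + 235·0 + 116·0 + 109·2 = 1753
P: 222·2 + 70·2 + 140·3 + 173·2 + 235·1 + 116·1 + 109·1 = 1810
R: 222·1 + 70·0 + 140·0 + 173·0 + 235·2 + 116·3 + 109·3 = 1367
S: 222·0 + 70·3 + 140·1 + 173·1 + 235·3 + 116·2 + 109·0 = 1460
P has the highest Borda score (1810).

P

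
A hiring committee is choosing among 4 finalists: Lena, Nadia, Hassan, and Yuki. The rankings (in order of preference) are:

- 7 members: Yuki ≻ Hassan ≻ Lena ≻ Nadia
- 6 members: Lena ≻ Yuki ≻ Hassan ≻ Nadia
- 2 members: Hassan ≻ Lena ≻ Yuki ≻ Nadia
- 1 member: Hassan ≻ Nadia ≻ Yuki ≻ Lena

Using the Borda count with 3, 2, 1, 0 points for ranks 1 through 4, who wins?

Yuki

Lena: 7·1 + 6·3 + 2·2 + 1·0 = 29
Nadia: 7·0 + 6·0 + 2·0 + 1·2 = 2
Hassan: 7·2 + 6·1 + 2·3 + 1·3 = 29
Yuki: 7·3 + 6·2 + 2·1 + 1·1 = 36
Yuki has the highest Borda score (36).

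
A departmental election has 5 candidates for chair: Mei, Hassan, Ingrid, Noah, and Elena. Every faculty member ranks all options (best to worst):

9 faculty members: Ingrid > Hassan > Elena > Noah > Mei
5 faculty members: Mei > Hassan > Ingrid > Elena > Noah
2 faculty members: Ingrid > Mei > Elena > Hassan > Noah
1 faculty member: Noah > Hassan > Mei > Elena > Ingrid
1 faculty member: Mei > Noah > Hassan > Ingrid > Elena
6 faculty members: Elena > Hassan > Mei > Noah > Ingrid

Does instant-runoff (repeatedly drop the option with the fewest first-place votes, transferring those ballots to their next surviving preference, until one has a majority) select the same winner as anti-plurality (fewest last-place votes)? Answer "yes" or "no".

Instant-runoff — R1 Mei 6, Hassan 0, Ingrid 11, Noah 1, Elena 6 (Hassan out); R2 Mei 6, Ingrid 11, Noah 1, Elena 6 (Noah out); R3 Mei 7, Ingrid 11, Elena 6 (Elena out); R4 Mei 13, Ingrid 11 (Mei winner). Winner: Mei.
Anti-plurality — last-place votes: Mei 9, Hassan 0, Ingrid 7, Noah 7, Elena 1. Winner: Hassan.
The two methods disagree.

no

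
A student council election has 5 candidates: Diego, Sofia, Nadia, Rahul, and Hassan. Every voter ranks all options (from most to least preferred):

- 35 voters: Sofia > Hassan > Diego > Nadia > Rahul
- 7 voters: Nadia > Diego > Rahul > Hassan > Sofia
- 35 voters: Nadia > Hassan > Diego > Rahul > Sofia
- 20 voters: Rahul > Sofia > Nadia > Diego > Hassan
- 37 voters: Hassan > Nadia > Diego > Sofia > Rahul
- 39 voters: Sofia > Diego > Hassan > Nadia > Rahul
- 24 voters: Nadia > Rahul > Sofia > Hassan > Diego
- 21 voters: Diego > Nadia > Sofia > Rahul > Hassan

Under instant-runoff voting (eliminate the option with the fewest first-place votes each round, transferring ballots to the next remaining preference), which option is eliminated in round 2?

Round 1: Diego 21, Sofia 74, Nadia 66, Rahul 20, Hassan 37. Eliminate Rahul.
Round 2: Diego 21, Sofia 94, Nadia 66, Hassan 37. Eliminate Diego.

Diego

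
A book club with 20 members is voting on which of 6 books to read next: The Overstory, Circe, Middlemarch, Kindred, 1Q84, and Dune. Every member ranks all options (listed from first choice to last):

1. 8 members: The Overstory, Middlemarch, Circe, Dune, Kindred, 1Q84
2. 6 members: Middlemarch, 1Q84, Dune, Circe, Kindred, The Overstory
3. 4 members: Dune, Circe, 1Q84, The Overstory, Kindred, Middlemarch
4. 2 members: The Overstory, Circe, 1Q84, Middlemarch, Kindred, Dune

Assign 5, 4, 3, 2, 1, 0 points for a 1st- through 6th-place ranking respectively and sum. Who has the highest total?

The Overstory: 8·5 + 6·0 + 4·2 + 2·5 = 58
Circe: 8·3 + 6·2 + 4·4 + 2·4 = 60
Middlemarch: 8·4 + 6·5 + 4·0 + 2·2 = 66
Kindred: 8·1 + 6·1 + 4·1 + 2·1 = 20
1Q84: 8·0 + 6·4 + 4·3 + 2·3 = 42
Dune: 8·2 + 6·3 + 4·5 + 2·0 = 54
Middlemarch has the highest Borda score (66).

Middlemarch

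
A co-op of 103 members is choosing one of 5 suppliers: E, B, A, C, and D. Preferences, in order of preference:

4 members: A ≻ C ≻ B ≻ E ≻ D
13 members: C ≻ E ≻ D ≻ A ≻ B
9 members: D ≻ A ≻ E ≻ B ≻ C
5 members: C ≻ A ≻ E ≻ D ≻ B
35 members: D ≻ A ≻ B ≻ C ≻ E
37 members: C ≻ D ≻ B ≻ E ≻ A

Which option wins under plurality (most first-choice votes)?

First-place votes: E 0, B 0, A 4, C 55, D 44.
C has the most first-place votes.

C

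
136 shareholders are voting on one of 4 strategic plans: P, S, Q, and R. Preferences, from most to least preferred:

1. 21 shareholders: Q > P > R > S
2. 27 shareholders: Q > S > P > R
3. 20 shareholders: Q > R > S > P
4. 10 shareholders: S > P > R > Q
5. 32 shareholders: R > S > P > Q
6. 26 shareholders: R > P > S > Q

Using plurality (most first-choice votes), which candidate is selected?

First-place votes: P 0, S 10, Q 68, R 58.
Q has the most first-place votes.

Q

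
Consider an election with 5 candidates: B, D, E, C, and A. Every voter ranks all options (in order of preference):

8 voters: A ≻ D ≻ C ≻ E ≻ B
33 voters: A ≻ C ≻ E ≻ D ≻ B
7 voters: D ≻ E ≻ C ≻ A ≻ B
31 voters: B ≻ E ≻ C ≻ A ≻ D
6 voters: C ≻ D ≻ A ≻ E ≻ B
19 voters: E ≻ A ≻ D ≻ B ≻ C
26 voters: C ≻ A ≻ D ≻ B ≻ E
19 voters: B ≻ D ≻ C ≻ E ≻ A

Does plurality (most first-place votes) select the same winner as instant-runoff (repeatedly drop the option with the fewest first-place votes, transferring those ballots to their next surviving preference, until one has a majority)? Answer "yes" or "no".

Plurality — first-place votes: B 50, D 7, E 19, C 32, A 41. Winner: B.
Instant-runoff — R1 B 50, D 7, E 19, C 32, A 41 (D out); R2 B 50, E 26, C 32, A 41 (E out); R3 B 50, C 39, A 60 (C out); R4 B 50, A 99 (A winner). Winner: A.
The two methods disagree.

no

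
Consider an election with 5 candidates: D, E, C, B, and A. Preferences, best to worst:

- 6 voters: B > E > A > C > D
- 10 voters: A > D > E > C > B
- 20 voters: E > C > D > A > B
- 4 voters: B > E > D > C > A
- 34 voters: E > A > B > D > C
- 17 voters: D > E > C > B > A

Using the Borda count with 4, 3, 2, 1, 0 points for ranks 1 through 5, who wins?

E

D: 6·0 + 10·3 + 20·2 + 4·2 + 34·1 + 17·4 = 180
E: 6·3 + 10·2 + 20·4 + 4·3 + 34·4 + 17·3 = 317
C: 6·1 + 10·1 + 20·3 + 4·1 + 34·0 + 17·2 = 114
B: 6·4 + 10·0 + 20·0 + 4·4 + 34·2 + 17·1 = 125
A: 6·2 + 10·4 + 20·1 + 4·0 + 34·3 + 17·0 = 174
E has the highest Borda score (317).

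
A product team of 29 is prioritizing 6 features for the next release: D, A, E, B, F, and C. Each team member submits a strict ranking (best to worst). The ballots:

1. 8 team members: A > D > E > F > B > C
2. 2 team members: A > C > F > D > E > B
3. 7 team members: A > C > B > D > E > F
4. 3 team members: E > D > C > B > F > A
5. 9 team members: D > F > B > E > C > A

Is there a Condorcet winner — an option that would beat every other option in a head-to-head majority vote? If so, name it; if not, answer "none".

A vs D: 17–12 for A.
A vs E: 17–12 for A.
A vs B: 17–12 for A.
A vs F: 17–12 for A.
A vs C: 17–12 for A.
A beats every other option head-to-head.

A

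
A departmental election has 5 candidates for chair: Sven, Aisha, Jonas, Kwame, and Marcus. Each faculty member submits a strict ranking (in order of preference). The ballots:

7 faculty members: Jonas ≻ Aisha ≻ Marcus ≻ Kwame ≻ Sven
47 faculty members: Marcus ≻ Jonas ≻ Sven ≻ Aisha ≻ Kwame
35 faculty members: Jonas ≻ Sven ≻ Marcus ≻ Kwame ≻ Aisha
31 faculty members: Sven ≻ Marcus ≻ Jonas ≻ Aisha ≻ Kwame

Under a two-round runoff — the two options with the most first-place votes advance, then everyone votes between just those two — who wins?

Round 1 first-place votes: Sven 31, Aisha 0, Jonas 42, Kwame 0, Marcus 47.
Marcus and Jonas advance.
Runoff: Marcus is preferred to Jonas by 78 voters; Jonas by 42.
Marcus wins the runoff.

Marcus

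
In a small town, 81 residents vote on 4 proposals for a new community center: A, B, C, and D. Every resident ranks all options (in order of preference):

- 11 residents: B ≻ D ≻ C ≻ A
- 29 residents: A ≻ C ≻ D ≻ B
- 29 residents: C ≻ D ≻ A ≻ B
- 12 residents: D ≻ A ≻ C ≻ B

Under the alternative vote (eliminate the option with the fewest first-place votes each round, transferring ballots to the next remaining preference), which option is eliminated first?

B

Round 1: A 29, B 11, C 29, D 12. Eliminate B.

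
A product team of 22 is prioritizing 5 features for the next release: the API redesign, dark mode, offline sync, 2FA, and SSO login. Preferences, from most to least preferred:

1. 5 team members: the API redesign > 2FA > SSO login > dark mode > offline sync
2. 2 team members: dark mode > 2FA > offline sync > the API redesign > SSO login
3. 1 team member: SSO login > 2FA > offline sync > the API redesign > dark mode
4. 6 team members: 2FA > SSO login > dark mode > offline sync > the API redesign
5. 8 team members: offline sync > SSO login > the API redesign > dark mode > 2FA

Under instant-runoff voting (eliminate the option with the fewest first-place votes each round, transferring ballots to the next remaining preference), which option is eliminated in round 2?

Round 1: the API redesign 5, dark mode 2, offline sync 8, 2FA 6, SSO login 1. Eliminate SSO login.
Round 2: the API redesign 5, dark mode 2, offline sync 8, 2FA 7. Eliminate dark mode.

dark mode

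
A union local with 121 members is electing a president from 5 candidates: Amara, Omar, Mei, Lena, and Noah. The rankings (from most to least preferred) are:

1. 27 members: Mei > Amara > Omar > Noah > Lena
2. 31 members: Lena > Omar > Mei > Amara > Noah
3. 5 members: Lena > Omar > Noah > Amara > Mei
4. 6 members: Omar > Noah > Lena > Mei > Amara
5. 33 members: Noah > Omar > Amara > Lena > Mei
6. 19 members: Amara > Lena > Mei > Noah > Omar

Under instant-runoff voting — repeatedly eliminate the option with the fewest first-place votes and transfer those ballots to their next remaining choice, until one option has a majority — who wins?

Noah

Round 1: Amara 19, Omar 6, Mei 27, Lena 36, Noah 33. Eliminate Omar.
Round 2: Amara 19, Mei 27, Lena 36, Noah 39. Eliminate Amara.
Round 3: Mei 27, Lena 55, Noah 39. Eliminate Mei.
Round 4: Lena 55, Noah 66. Noah has a majority.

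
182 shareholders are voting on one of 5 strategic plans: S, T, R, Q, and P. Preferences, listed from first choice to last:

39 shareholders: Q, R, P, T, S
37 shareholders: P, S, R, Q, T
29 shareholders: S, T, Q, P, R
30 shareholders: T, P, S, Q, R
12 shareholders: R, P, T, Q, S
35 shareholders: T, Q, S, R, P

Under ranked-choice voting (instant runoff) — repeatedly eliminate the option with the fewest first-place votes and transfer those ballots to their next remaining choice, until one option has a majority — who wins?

T

Round 1: S 29, T 65, R 12, Q 39, P 37. Eliminate R.
Round 2: S 29, T 65, Q 39, P 49. Eliminate S.
Round 3: T 94, Q 39, P 49. T has a majority.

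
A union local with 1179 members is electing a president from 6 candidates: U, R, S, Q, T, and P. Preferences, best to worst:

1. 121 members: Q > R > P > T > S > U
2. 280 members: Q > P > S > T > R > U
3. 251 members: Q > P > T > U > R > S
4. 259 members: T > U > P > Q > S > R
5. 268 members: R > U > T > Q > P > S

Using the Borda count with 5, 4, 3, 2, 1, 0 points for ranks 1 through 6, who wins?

U: 121·0 + 280·0 + 251·2 + 259·4 + 268·4 = 2610
R: 121·4 + 280·1 + 251·1 + 259·0 + 268·5 = 2355
S: 121·1 + 280·3 + 251·0 + 259·1 + 268·0 = 1220
Q: 121·5 + 280·5 + 251·5 + 259·2 + 268·2 = 4314
T: 121·2 + 280·2 + 251·3 + 259·5 + 268·3 = 3654
P: 121·3 + 280·4 + 251·4 + 259·3 + 268·1 = 3532
Q has the highest Borda score (4314).

Q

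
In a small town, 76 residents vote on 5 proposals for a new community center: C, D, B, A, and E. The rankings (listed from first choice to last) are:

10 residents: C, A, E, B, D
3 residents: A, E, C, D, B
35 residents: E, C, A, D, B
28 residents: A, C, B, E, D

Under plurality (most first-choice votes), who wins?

E

First-place votes: C 10, D 0, B 0, A 31, E 35.
E has the most first-place votes.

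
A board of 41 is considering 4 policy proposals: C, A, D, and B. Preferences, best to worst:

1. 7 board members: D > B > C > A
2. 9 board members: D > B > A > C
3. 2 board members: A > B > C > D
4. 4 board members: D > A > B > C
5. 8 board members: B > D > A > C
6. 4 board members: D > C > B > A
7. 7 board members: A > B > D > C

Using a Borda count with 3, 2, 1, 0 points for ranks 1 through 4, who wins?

D

C: 7·1 + 9·0 + 2·1 + 4·0 + 8·0 + 4·2 + 7·0 = 17
A: 7·0 + 9·1 + 2·3 + 4·2 + 8·1 + 4·0 + 7·3 = 52
D: 7·3 + 9·3 + 2·0 + 4·3 + 8·2 + 4·3 + 7·1 = 95
B: 7·2 + 9·2 + 2·2 + 4·1 + 8·3 + 4·1 + 7·2 = 82
D has the highest Borda score (95).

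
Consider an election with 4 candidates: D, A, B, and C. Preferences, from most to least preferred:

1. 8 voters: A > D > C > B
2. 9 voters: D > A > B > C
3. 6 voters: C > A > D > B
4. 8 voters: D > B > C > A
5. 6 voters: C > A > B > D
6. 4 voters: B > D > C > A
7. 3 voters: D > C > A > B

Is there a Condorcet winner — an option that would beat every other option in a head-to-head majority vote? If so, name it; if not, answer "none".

D

D vs A: 24–20 for D.
D vs B: 34–10 for D.
D vs C: 32–12 for D.
D beats every other option head-to-head.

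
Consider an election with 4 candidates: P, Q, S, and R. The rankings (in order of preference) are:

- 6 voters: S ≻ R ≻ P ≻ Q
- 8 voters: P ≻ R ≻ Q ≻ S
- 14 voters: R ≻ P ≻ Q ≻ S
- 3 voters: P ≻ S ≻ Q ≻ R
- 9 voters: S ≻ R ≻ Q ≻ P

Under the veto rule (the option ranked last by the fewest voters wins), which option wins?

R

Last-place votes: P 9, Q 6, S 22, R 3.
R is ranked last by the fewest voters, so R wins.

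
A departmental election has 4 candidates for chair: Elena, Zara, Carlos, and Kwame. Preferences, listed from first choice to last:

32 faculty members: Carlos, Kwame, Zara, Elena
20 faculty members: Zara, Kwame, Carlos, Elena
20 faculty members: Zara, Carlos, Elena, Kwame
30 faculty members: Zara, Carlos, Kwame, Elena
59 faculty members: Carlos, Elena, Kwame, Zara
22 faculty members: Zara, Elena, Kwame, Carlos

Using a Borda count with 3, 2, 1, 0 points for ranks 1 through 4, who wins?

Elena: 32·0 + 20·0 + 20·1 + 30·0 + 59·2 + 22·2 = 182
Zara: 32·1 + 20·3 + 20·3 + 30·3 + 59·0 + 22·3 = 308
Carlos: 32·3 + 20·1 + 20·2 + 30·2 + 59·3 + 22·0 = 393
Kwame: 32·2 + 20·2 + 20·0 + 30·1 + 59·1 + 22·1 = 215
Carlos has the highest Borda score (393).

Carlos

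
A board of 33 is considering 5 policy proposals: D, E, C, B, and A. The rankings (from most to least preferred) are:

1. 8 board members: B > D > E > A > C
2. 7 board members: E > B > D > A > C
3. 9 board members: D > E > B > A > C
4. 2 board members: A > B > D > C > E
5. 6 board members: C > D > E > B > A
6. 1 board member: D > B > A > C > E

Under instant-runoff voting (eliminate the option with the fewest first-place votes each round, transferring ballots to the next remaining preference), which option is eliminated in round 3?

Round 1: D 10, E 7, C 6, B 8, A 2. Eliminate A.
Round 2: D 10, E 7, C 6, B 10. Eliminate C.
Round 3: D 16, E 7, B 10. Eliminate E.

E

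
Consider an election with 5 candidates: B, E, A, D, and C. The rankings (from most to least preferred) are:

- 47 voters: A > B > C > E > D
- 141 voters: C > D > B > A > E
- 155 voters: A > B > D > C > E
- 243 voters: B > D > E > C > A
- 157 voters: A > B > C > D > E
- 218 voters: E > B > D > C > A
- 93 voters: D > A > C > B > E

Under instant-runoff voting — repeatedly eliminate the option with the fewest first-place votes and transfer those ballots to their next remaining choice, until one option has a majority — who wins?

Round 1: B 243, E 218, A 359, D 93, C 141. Eliminate D.
Round 2: B 243, E 218, A 452, C 141. Eliminate C.
Round 3: B 384, E 218, A 452. Eliminate E.
Round 4: B 602, A 452. B has a majority.

B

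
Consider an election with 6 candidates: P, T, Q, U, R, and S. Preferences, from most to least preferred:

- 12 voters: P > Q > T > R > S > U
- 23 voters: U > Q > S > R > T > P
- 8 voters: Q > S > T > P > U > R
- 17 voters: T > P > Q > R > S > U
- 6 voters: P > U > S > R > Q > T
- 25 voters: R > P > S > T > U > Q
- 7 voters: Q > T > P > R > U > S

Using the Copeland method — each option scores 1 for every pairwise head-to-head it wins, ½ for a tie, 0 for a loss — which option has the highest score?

P

P: beats Q, U, R, and S; loses to T → score 4.
T: beats P and U; loses to Q, R, and S → score 2.
Q: beats T, R, and S; loses to P and U → score 3.
U: beats Q; loses to P, T, R, and S → score 1.
R: beats T, U, and S; loses to P and Q → score 3.
S: beats T and U; loses to P, Q, and R → score 2.
P has the best pairwise record.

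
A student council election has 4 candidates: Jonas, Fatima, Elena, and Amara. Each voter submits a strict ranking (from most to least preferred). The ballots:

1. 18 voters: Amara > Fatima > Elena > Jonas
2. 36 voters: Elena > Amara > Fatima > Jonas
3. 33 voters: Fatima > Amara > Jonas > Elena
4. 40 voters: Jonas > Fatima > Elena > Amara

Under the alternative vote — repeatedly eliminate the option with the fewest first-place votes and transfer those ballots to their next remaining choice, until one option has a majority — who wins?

Fatima

Round 1: Jonas 40, Fatima 33, Elena 36, Amara 18. Eliminate Amara.
Round 2: Jonas 40, Fatima 51, Elena 36. Eliminate Elena.
Round 3: Jonas 40, Fatima 87. Fatima has a majority.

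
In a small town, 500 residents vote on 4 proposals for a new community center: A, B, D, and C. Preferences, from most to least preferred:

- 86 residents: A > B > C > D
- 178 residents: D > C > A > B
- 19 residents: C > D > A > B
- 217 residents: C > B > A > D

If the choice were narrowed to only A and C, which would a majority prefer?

C

Voters preferring A to C: 86; preferring C to A: 414.
C wins the head-to-head.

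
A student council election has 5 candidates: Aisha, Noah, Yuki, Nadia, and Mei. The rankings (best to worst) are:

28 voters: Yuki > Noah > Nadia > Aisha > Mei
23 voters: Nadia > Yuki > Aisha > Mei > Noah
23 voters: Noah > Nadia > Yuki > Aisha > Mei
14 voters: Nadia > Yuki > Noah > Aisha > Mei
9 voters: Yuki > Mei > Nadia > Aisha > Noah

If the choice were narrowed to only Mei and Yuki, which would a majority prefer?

Yuki

Voters preferring Mei to Yuki: 0; preferring Yuki to Mei: 97.
Yuki wins the head-to-head.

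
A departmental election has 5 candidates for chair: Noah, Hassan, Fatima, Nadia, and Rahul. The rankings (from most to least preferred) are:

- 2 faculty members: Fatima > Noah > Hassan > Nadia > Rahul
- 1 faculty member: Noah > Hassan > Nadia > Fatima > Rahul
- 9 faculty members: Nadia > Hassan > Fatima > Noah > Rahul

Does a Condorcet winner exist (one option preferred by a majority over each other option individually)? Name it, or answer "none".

Nadia vs Noah: 9–3 for Nadia.
Nadia vs Hassan: 9–3 for Nadia.
Nadia vs Fatima: 10–2 for Nadia.
Nadia vs Rahul: 12–0 for Nadia.
Nadia beats every other option head-to-head.

Nadia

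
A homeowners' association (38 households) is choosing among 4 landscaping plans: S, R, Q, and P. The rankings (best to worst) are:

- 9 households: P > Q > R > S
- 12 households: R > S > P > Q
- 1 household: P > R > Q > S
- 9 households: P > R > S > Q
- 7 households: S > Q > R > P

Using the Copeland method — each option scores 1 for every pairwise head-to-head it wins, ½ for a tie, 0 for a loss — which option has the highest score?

S: beats Q; ties P; loses to R → score 1.5.
R: beats S and Q; ties P → score 2.5.
Q: loses to S, R, and P → score 0.
P: beats Q; ties S and R → score 2.
R has the best pairwise record.

R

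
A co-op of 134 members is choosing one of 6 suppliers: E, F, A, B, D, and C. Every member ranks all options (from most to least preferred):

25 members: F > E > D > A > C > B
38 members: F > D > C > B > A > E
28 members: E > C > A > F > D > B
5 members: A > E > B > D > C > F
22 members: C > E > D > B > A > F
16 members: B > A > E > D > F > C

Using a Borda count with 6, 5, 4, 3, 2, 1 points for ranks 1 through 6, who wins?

E

E: 25·5 + 38·1 + 28·6 + 5·5 + 22·5 + 16·4 = 530
F: 25·6 + 38·6 + 28·3 + 5·1 + 22·1 + 16·2 = 521
A: 25·3 + 38·2 + 28·4 + 5·6 + 22·2 + 16·5 = 417
B: 25·1 + 38·3 + 28·1 + 5·4 + 22·3 + 16·6 = 349
D: 25·4 + 38·5 + 28·2 + 5·3 + 22·4 + 16·3 = 497
C: 25·2 + 38·4 + 28·5 + 5·2 + 22·6 + 16·1 = 500
E has the highest Borda score (530).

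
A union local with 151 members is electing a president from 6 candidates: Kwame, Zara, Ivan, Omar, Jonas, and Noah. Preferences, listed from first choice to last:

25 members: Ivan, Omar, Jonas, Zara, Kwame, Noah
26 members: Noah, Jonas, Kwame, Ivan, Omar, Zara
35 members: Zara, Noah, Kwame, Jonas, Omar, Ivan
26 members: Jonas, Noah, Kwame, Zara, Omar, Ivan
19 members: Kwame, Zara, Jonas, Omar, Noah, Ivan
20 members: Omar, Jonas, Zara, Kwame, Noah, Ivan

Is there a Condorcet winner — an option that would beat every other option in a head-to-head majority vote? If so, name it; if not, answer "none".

Jonas vs Kwame: 97–54 for Jonas.
Jonas vs Zara: 97–54 for Jonas.
Jonas vs Ivan: 126–25 for Jonas.
Jonas vs Omar: 106–45 for Jonas.
Jonas vs Noah: 90–61 for Jonas.
Jonas beats every other option head-to-head.

Jonas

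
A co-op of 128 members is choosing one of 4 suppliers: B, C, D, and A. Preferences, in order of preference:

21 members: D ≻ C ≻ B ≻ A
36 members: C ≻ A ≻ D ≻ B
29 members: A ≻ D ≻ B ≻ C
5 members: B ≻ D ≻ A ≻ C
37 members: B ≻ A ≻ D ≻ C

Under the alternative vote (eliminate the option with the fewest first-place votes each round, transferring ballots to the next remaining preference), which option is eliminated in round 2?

Round 1: B 42, C 36, D 21, A 29. Eliminate D.
Round 2: B 42, C 57, A 29. Eliminate A.

A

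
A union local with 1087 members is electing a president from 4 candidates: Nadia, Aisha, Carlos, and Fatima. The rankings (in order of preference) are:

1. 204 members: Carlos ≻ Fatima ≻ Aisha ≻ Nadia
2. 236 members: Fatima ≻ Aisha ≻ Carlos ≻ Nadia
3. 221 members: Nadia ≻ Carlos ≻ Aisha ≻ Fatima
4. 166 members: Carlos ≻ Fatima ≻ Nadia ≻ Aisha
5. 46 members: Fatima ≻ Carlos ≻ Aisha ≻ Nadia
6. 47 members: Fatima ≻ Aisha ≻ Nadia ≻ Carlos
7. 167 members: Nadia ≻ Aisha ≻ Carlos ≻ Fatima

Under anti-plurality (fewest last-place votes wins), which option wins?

Carlos

Last-place votes: Nadia 486, Aisha 166, Carlos 47, Fatima 388.
Carlos is ranked last by the fewest voters, so Carlos wins.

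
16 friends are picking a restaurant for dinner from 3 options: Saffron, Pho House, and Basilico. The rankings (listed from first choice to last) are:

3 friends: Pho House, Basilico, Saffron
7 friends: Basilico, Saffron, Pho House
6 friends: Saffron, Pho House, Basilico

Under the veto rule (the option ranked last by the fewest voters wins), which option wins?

Saffron

Last-place votes: Saffron 3, Pho House 7, Basilico 6.
Saffron is ranked last by the fewest voters, so Saffron wins.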